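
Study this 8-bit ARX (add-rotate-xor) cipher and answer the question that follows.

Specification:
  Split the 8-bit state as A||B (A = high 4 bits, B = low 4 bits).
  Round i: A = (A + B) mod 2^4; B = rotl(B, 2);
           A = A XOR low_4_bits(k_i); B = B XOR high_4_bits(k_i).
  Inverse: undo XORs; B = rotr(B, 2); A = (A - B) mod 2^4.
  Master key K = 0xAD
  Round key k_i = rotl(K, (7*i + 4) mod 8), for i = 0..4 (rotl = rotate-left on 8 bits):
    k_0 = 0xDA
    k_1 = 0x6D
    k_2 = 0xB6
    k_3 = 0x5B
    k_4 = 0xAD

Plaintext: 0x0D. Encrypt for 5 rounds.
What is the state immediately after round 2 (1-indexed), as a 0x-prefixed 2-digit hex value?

s_0 = plaintext = 0x0D
s_1 = Round(s_0, k_0) = 0x7A
s_2 = Round(s_1, k_1) = 0xCC
s_3 = Round(s_2, k_2) = 0xE8
s_4 = Round(s_3, k_3) = 0xD7
s_5 = Round(s_4, k_4) = 0x97

0xCC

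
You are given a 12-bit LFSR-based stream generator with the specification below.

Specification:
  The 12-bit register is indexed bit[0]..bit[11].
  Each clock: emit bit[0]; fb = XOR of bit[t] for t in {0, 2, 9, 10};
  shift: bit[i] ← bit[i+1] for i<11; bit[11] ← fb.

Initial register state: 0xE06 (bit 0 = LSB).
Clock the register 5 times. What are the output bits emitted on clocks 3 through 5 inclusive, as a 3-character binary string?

100

reg_0 = 0xE06
clock 1: out=0, reg = 0xF03
clock 2: out=1, reg = 0xF81
clock 3: out=1, reg = 0xFC0
clock 4: out=0, reg = 0x7E0
clock 5: out=0, reg = 0x3F0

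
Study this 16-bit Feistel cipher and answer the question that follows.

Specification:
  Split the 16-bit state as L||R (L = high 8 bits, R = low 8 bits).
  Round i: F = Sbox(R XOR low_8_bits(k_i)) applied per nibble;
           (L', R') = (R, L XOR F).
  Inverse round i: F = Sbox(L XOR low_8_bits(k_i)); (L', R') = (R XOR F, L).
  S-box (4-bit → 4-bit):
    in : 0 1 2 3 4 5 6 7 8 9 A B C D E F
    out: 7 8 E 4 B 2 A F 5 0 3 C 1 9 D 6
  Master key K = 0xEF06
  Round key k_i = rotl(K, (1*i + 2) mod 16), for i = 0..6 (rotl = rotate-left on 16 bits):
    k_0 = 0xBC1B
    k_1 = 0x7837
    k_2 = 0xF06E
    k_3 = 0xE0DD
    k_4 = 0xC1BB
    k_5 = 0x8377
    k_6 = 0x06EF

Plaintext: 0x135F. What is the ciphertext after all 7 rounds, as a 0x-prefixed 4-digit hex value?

s_0 = plaintext = 0x135F
s_1 = Round(s_0, k_0) = 0x5FA8
s_2 = Round(s_1, k_1) = 0xA859
s_3 = Round(s_2, k_2) = 0x59E7
s_4 = Round(s_3, k_3) = 0xE71A
s_5 = Round(s_4, k_4) = 0x1ADF
s_6 = Round(s_5, k_5) = 0xDF2F
s_7 = Round(s_6, k_6) = 0x2FC8

0x2FC8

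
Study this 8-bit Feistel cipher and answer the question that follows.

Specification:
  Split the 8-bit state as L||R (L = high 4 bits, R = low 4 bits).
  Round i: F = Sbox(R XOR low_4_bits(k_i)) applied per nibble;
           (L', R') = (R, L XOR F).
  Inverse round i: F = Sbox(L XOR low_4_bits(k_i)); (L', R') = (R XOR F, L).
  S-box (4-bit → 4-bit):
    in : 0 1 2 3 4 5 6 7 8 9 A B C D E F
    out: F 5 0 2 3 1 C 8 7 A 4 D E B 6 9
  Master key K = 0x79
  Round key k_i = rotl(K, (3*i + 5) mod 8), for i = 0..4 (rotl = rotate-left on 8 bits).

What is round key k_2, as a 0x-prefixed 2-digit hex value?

K = 0x79
k_0 = rotl(K, (3*0+5) mod 8) = rotl(K, 5) = 0x2F
k_1 = rotl(K, (3*1+5) mod 8) = rotl(K, 0) = 0x79
k_2 = rotl(K, (3*2+5) mod 8) = rotl(K, 3) = 0xCB

0xCB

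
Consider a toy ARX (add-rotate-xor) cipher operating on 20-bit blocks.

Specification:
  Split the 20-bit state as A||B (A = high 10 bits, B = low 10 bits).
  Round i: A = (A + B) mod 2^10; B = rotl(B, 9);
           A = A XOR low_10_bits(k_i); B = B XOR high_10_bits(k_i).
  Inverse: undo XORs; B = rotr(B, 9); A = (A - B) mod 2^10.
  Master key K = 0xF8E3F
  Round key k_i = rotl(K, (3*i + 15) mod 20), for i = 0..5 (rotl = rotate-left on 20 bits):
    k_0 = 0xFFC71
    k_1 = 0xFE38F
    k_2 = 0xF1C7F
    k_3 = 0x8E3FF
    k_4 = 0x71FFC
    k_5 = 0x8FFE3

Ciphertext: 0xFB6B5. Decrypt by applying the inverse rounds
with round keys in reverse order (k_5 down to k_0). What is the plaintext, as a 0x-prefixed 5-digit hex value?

s_0 = ciphertext = 0xFB6B5
s_1 = InvRound(s_0, k_5) = 0xBE914
s_2 = InvRound(s_1, k_4) = 0xD81A6
s_3 = InvRound(s_2, k_3) = 0x58B3D
s_4 = InvRound(s_3, k_2) = 0xCA5F4
s_5 = InvRound(s_4, k_1) = 0x23419
s_6 = InvRound(s_5, k_0) = 0x4BFCD

0x4BFCD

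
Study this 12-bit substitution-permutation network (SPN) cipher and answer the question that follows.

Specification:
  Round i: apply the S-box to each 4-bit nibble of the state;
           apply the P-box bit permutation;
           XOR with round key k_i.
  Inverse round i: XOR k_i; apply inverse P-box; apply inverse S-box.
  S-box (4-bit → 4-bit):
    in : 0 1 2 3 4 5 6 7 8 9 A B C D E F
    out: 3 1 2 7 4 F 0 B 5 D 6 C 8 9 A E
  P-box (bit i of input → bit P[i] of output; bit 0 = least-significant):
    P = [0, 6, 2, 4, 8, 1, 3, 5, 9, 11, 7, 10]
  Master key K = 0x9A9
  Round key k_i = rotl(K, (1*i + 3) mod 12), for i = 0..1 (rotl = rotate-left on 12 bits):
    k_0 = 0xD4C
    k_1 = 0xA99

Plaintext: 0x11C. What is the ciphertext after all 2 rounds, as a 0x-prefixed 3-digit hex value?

0x7A3

s_0 = plaintext = 0x11C
s_1 = Round(s_0, k_0) = 0xE5C
s_2 = Round(s_1, k_1) = 0x7A3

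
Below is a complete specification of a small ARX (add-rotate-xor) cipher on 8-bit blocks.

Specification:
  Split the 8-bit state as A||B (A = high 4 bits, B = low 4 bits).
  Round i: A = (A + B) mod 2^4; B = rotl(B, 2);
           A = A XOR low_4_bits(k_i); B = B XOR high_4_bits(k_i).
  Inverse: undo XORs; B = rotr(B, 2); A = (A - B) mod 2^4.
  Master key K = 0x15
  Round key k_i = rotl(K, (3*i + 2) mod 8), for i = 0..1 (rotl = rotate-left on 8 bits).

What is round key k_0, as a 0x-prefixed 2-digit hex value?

K = 0x15
k_0 = rotl(K, (3*0+2) mod 8) = rotl(K, 2) = 0x54

0x54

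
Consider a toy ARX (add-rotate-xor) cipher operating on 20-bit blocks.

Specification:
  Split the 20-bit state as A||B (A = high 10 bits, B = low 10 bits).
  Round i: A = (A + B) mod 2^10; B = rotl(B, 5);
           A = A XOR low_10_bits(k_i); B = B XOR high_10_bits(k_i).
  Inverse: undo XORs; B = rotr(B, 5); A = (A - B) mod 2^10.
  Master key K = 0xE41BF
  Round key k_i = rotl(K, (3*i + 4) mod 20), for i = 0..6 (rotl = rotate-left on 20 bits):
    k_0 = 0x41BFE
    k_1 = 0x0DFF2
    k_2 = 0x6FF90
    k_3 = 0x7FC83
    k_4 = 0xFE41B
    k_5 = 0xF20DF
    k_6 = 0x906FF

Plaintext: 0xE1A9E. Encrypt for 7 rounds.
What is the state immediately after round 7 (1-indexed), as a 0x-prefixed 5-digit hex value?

0x39AC5

s_0 = plaintext = 0xE1A9E
s_1 = Round(s_0, k_0) = 0x76AD2
s_2 = Round(s_1, k_1) = 0xD7A61
s_3 = Round(s_2, k_2) = 0x8BD8C
s_4 = Round(s_3, k_3) = 0xCE073
s_5 = Round(s_4, k_4) = 0xEC19A
s_6 = Round(s_5, k_5) = 0x65484
s_7 = Round(s_6, k_6) = 0x39AC5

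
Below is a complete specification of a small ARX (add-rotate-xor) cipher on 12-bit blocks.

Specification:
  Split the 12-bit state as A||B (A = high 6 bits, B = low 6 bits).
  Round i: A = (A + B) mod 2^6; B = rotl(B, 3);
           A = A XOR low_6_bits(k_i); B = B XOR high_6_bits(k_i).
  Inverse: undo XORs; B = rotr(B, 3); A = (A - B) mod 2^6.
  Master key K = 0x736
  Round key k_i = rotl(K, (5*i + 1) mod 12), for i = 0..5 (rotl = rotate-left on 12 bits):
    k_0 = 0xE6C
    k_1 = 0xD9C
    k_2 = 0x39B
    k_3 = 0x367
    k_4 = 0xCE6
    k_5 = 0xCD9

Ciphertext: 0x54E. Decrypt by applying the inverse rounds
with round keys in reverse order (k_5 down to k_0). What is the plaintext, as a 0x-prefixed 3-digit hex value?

0x9E6

s_0 = ciphertext = 0x54E
s_1 = InvRound(s_0, k_5) = 0x76F
s_2 = InvRound(s_1, k_4) = 0x623
s_3 = InvRound(s_2, k_3) = 0x2B5
s_4 = InvRound(s_3, k_2) = 0xC9F
s_5 = InvRound(s_4, k_1) = 0x84D
s_6 = InvRound(s_5, k_0) = 0x9E6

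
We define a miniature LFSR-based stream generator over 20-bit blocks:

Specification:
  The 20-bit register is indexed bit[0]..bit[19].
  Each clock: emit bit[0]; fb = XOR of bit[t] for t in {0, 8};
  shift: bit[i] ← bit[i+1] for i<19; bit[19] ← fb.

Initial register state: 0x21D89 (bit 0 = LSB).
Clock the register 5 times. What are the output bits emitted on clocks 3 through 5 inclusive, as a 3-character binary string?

010

reg_0 = 0x21D89
clock 1: out=1, reg = 0x10EC4
clock 2: out=0, reg = 0x08762
clock 3: out=0, reg = 0x843B1
clock 4: out=1, reg = 0x421D8
clock 5: out=0, reg = 0xA10EC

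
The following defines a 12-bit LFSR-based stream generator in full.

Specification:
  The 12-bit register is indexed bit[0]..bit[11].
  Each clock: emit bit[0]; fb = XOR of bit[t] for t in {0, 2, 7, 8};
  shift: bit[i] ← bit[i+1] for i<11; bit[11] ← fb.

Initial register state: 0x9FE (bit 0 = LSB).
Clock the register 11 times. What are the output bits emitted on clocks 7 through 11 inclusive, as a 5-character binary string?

reg_0 = 0x9FE
clock 1: out=0, reg = 0xCFF
clock 2: out=1, reg = 0xE7F
clock 3: out=1, reg = 0x73F
clock 4: out=1, reg = 0xB9F
clock 5: out=1, reg = 0x5CF
clock 6: out=1, reg = 0x2E7
clock 7: out=1, reg = 0x973
clock 8: out=1, reg = 0x4B9
clock 9: out=1, reg = 0x25C
clock 10: out=0, reg = 0x92E
clock 11: out=0, reg = 0x497

11100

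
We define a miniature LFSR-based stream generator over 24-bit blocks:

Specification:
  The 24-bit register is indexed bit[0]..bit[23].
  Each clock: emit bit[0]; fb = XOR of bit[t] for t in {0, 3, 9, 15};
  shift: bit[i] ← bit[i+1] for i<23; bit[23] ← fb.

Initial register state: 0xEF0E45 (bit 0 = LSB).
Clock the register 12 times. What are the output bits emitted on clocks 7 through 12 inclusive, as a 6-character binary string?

100111

reg_0 = 0xEF0E45
clock 1: out=1, reg = 0x778722
clock 2: out=0, reg = 0x3BC391
clock 3: out=1, reg = 0x9DE1C8
clock 4: out=0, reg = 0x4EF0E4
clock 5: out=0, reg = 0xA77872
clock 6: out=0, reg = 0x53BC39
clock 7: out=1, reg = 0xA9DE1C
clock 8: out=0, reg = 0xD4EF0E
clock 9: out=0, reg = 0xEA7787
clock 10: out=1, reg = 0x753BC3
clock 11: out=1, reg = 0x3A9DE1
clock 12: out=1, reg = 0x1D4EF0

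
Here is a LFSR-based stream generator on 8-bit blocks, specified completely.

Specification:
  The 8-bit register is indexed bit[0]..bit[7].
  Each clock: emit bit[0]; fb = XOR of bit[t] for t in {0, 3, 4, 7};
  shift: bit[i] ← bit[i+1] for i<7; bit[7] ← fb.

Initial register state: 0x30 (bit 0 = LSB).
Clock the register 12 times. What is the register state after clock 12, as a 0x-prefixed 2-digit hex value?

reg_0 = 0x30
clock 1: out=0, reg = 0x98
clock 2: out=0, reg = 0xCC
clock 3: out=0, reg = 0x66
clock 4: out=0, reg = 0x33
clock 5: out=1, reg = 0x19
clock 6: out=1, reg = 0x8C
clock 7: out=0, reg = 0x46
clock 8: out=0, reg = 0x23
clock 9: out=1, reg = 0x91
clock 10: out=1, reg = 0xC8
clock 11: out=0, reg = 0x64
clock 12: out=0, reg = 0x32

0x32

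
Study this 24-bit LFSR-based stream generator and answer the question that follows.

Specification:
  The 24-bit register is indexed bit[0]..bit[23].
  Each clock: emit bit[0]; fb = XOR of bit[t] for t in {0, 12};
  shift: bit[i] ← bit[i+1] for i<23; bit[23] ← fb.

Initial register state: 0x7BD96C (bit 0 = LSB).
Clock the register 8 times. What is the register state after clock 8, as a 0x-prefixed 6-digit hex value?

reg_0 = 0x7BD96C
clock 1: out=0, reg = 0xBDECB6
clock 2: out=0, reg = 0x5EF65B
clock 3: out=1, reg = 0x2F7B2D
clock 4: out=1, reg = 0x17BD96
clock 5: out=0, reg = 0x8BDECB
clock 6: out=1, reg = 0x45EF65
clock 7: out=1, reg = 0xA2F7B2
clock 8: out=0, reg = 0xD17BD9

0xD17BD9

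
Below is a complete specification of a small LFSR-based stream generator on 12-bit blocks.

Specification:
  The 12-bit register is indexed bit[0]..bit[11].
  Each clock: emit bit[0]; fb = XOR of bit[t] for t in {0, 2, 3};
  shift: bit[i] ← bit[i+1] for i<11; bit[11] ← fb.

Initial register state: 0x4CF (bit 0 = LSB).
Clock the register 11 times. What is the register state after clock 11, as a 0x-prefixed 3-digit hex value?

0x6CA

reg_0 = 0x4CF
clock 1: out=1, reg = 0xA67
clock 2: out=1, reg = 0x533
clock 3: out=1, reg = 0xA99
clock 4: out=1, reg = 0x54C
clock 5: out=0, reg = 0x2A6
clock 6: out=0, reg = 0x953
clock 7: out=1, reg = 0xCA9
clock 8: out=1, reg = 0x654
clock 9: out=0, reg = 0xB2A
clock 10: out=0, reg = 0xD95
clock 11: out=1, reg = 0x6CA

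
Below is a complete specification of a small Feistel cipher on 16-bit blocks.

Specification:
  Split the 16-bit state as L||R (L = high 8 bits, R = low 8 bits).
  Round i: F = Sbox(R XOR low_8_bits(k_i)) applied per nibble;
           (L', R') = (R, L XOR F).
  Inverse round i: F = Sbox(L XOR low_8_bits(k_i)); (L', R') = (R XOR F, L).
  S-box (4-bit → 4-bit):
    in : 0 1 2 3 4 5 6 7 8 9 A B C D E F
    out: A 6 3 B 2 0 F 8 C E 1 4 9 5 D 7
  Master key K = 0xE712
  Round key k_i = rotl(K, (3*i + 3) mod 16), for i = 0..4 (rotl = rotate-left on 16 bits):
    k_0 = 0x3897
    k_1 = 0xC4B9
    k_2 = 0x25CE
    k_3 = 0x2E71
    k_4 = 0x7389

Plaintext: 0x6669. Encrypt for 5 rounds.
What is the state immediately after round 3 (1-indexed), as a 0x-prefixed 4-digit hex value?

s_0 = plaintext = 0x6669
s_1 = Round(s_0, k_0) = 0x691B
s_2 = Round(s_1, k_1) = 0x1B7A
s_3 = Round(s_2, k_2) = 0x7A59
s_4 = Round(s_3, k_3) = 0x5946
s_5 = Round(s_4, k_4) = 0x46CE

0x7A59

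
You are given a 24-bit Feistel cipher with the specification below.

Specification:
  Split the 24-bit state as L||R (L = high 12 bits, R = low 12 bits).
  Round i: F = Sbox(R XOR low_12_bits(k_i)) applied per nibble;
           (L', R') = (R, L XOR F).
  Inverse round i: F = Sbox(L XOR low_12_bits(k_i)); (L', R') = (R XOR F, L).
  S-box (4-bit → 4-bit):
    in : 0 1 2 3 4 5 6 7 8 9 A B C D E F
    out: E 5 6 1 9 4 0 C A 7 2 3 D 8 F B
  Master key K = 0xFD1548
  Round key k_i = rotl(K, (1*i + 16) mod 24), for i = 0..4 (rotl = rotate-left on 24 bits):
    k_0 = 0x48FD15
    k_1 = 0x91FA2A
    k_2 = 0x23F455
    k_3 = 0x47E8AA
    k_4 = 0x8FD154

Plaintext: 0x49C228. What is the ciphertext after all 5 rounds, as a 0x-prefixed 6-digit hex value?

s_0 = plaintext = 0x49C228
s_1 = Round(s_0, k_0) = 0x228F84
s_2 = Round(s_1, k_1) = 0xF84607
s_3 = Round(s_2, k_2) = 0x6079C2
s_4 = Round(s_3, k_3) = 0x9C230D
s_5 = Round(s_4, k_4) = 0x30DF85

0x30DF85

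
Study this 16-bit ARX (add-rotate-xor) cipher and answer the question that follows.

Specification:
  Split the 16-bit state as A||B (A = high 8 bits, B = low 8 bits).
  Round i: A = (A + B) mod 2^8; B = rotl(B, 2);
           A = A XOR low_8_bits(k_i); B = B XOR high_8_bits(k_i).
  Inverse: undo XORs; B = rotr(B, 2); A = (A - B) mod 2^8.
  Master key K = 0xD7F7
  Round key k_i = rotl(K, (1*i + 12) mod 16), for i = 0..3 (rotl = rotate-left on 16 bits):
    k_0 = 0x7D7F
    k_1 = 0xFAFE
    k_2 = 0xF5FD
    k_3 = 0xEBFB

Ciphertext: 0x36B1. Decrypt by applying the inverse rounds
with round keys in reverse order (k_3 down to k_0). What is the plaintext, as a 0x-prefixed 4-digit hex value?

s_0 = ciphertext = 0x36B1
s_1 = InvRound(s_0, k_3) = 0x3796
s_2 = InvRound(s_1, k_2) = 0xF2D8
s_3 = InvRound(s_2, k_1) = 0x8488
s_4 = InvRound(s_3, k_0) = 0x7E7D

0x7E7D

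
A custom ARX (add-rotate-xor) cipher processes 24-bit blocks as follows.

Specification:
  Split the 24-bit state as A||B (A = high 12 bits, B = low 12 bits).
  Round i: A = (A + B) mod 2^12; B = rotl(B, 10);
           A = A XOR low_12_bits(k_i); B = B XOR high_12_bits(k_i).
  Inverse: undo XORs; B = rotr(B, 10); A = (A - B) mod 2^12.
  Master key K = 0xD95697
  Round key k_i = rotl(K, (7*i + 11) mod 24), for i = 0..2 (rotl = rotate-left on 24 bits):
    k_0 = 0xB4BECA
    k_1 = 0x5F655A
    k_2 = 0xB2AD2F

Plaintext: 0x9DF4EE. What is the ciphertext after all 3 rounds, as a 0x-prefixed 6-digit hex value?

s_0 = plaintext = 0x9DF4EE
s_1 = Round(s_0, k_0) = 0x007270
s_2 = Round(s_1, k_1) = 0x72D56A
s_3 = Round(s_2, k_2) = 0x1B8270

0x1B8270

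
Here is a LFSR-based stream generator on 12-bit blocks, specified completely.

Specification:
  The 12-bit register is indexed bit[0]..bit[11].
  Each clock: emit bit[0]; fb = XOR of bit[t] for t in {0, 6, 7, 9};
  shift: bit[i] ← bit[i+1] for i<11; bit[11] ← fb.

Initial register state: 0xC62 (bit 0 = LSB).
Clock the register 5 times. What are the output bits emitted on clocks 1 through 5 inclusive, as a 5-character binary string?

01000

reg_0 = 0xC62
clock 1: out=0, reg = 0xE31
clock 2: out=1, reg = 0x718
clock 3: out=0, reg = 0xB8C
clock 4: out=0, reg = 0x5C6
clock 5: out=0, reg = 0x2E3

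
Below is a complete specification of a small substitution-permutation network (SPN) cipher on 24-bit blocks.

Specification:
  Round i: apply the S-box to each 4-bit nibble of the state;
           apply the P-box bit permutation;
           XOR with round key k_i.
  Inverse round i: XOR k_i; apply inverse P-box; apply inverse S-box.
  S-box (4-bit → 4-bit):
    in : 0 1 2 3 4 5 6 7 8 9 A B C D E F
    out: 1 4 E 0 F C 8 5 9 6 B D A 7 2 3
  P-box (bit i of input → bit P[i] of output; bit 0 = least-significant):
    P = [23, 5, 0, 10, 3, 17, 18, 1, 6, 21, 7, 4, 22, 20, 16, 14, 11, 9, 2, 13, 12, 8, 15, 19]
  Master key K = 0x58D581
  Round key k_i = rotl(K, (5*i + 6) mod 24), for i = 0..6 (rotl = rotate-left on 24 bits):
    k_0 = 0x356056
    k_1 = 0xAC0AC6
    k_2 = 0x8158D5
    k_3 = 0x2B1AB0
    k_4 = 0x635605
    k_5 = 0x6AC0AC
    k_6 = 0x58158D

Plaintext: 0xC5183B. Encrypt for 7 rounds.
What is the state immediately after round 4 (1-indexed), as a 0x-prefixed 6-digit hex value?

0x09EB3E

s_0 = plaintext = 0xC5183B
s_1 = Round(s_0, k_0) = 0xBC4503
s_2 = Round(s_1, k_1) = 0xF5F85E
s_3 = Round(s_2, k_2) = 0xD569A3
s_4 = Round(s_3, k_3) = 0x09EB3E
s_5 = Round(s_4, k_4) = 0x7344F1
s_6 = Round(s_5, k_5) = 0x191075
s_7 = Round(s_6, k_6) = 0x5D93C0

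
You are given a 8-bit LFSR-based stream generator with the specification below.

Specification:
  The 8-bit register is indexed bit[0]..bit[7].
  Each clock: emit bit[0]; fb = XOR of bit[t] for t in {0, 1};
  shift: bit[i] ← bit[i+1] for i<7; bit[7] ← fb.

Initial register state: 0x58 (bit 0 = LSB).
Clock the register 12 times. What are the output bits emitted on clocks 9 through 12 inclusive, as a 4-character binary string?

reg_0 = 0x58
clock 1: out=0, reg = 0x2C
clock 2: out=0, reg = 0x16
clock 3: out=0, reg = 0x8B
clock 4: out=1, reg = 0x45
clock 5: out=1, reg = 0xA2
clock 6: out=0, reg = 0xD1
clock 7: out=1, reg = 0xE8
clock 8: out=0, reg = 0x74
clock 9: out=0, reg = 0x3A
clock 10: out=0, reg = 0x9D
clock 11: out=1, reg = 0xCE
clock 12: out=0, reg = 0xE7

0010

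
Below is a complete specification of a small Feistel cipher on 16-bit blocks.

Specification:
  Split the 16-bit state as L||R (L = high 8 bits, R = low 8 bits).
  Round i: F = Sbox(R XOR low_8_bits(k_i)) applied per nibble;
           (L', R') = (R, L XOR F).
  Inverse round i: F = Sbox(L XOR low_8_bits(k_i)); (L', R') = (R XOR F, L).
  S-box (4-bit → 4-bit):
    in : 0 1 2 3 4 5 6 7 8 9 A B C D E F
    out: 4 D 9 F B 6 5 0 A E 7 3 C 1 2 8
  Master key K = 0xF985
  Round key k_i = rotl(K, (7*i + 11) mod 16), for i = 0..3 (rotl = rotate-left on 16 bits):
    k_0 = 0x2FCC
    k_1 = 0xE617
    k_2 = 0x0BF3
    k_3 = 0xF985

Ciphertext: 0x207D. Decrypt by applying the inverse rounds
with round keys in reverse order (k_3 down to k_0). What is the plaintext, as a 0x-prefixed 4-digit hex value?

s_0 = ciphertext = 0x207D
s_1 = InvRound(s_0, k_3) = 0x0B20
s_2 = InvRound(s_1, k_2) = 0xAA0B
s_3 = InvRound(s_2, k_1) = 0x3AAA
s_4 = InvRound(s_3, k_0) = 0x2F3A

0x2F3A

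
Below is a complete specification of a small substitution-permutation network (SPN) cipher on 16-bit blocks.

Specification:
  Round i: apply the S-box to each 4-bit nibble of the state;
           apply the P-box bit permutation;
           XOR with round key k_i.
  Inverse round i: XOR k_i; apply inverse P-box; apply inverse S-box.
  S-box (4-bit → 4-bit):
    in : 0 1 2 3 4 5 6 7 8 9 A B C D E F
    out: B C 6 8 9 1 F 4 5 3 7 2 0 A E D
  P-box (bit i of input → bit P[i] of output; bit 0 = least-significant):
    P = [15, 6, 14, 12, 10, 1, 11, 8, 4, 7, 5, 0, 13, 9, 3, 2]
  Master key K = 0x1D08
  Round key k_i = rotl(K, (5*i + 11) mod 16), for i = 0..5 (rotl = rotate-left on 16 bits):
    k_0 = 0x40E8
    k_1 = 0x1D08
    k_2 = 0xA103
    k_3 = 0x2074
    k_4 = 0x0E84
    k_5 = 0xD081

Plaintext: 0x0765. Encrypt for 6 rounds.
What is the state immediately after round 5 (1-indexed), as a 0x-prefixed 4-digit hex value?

s_0 = plaintext = 0x0765
s_1 = Round(s_0, k_0) = 0xEFCE
s_2 = Round(s_1, k_1) = 0x4F75
s_3 = Round(s_2, k_2) = 0x0936
s_4 = Round(s_3, k_3) = 0xD3A0
s_5 = Round(s_4, k_4) = 0x90C3
s_6 = Round(s_5, k_5) = 0xE210

0x90C3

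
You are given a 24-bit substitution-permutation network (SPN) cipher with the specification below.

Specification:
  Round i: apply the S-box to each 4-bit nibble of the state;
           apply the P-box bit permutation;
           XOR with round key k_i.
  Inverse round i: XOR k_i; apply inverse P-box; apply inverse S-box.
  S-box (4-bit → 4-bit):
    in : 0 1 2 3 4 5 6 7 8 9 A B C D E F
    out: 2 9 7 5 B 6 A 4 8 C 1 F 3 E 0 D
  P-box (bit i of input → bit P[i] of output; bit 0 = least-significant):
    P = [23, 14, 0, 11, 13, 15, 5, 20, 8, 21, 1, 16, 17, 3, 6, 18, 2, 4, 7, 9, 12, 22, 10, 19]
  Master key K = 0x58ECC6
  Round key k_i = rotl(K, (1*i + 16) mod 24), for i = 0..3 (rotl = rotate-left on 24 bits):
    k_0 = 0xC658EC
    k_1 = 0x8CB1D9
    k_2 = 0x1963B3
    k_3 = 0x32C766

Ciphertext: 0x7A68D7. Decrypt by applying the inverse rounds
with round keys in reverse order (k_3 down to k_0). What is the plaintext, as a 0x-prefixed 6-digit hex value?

0x67389A

s_0 = ciphertext = 0x7A68D7
s_1 = InvRound(s_0, k_3) = 0xDDEA29
s_2 = InvRound(s_1, k_2) = 0x056301
s_3 = InvRound(s_2, k_1) = 0x1D580C
s_4 = InvRound(s_3, k_0) = 0x67389A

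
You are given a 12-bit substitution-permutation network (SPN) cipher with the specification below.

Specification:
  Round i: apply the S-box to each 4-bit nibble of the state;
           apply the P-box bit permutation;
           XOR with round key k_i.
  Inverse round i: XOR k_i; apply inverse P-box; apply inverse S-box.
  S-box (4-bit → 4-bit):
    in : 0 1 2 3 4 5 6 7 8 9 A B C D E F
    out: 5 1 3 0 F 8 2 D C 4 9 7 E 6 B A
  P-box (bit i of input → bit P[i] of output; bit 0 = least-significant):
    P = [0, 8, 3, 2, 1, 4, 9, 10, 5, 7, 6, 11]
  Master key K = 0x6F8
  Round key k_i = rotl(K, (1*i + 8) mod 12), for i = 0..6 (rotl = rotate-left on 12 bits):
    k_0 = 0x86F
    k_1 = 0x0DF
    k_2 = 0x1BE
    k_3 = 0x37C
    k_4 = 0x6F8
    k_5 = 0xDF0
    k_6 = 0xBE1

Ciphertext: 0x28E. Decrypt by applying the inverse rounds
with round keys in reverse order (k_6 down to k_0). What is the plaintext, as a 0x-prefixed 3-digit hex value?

0x45E

s_0 = ciphertext = 0x28E
s_1 = InvRound(s_0, k_6) = 0x714
s_2 = InvRound(s_1, k_5) = 0x495
s_3 = InvRound(s_2, k_4) = 0x097
s_4 = InvRound(s_3, k_3) = 0xB0B
s_5 = InvRound(s_4, k_2) = 0xEDA
s_6 = InvRound(s_5, k_1) = 0x58A
s_7 = InvRound(s_6, k_0) = 0x45E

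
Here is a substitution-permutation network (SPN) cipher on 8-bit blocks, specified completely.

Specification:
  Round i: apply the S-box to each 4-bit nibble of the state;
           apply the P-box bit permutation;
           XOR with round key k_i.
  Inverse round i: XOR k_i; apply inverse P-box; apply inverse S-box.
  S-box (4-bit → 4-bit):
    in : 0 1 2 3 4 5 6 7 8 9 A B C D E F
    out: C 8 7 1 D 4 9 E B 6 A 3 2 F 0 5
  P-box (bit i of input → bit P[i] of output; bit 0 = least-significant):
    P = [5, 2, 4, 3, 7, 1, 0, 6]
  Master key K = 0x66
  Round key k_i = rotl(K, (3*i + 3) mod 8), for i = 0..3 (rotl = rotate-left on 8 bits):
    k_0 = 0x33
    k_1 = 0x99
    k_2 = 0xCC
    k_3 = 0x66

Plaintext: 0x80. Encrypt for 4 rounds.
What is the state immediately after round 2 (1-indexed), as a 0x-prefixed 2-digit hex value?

s_0 = plaintext = 0x80
s_1 = Round(s_0, k_0) = 0xE9
s_2 = Round(s_1, k_1) = 0x8D
s_3 = Round(s_2, k_2) = 0x32
s_4 = Round(s_3, k_3) = 0xD2

0x8D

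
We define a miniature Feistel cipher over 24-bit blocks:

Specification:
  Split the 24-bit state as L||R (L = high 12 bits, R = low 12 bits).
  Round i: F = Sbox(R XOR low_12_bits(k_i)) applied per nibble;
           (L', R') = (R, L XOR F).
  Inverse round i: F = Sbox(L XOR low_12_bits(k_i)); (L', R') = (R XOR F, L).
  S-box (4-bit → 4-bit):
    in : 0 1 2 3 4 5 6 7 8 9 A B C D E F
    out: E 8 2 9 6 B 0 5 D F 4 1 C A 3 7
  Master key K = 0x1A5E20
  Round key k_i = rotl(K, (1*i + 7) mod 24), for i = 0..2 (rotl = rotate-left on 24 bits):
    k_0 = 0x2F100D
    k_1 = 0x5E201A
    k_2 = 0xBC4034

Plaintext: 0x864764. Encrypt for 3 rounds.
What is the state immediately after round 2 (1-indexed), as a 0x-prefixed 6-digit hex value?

s_0 = plaintext = 0x864764
s_1 = Round(s_0, k_0) = 0x764D6B
s_2 = Round(s_1, k_1) = 0xD6BD3C
s_3 = Round(s_2, k_2) = 0xD3C786

0xD6BD3C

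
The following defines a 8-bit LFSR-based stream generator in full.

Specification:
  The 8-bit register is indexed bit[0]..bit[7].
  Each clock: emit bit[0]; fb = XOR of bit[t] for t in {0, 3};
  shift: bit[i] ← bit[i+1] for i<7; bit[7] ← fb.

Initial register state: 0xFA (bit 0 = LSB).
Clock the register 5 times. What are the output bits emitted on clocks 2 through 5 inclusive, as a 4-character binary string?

reg_0 = 0xFA
clock 1: out=0, reg = 0xFD
clock 2: out=1, reg = 0x7E
clock 3: out=0, reg = 0xBF
clock 4: out=1, reg = 0x5F
clock 5: out=1, reg = 0x2F

1011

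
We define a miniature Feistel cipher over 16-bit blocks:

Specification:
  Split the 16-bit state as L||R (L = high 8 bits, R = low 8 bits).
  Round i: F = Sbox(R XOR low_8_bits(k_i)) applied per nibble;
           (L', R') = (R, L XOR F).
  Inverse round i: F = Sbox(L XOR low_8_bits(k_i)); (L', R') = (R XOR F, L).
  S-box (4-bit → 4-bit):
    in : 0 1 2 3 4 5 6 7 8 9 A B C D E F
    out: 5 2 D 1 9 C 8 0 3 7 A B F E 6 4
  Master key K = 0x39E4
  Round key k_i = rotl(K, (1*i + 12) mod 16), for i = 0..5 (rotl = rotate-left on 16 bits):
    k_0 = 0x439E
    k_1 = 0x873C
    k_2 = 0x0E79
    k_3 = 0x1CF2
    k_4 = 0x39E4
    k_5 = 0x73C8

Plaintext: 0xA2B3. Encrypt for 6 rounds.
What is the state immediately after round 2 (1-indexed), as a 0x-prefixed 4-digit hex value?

s_0 = plaintext = 0xA2B3
s_1 = Round(s_0, k_0) = 0xB37C
s_2 = Round(s_1, k_1) = 0x7C26
s_3 = Round(s_2, k_2) = 0x26B8
s_4 = Round(s_3, k_3) = 0xB8BC
s_5 = Round(s_4, k_4) = 0xBC7B
s_6 = Round(s_5, k_5) = 0x7B0D

0x7C26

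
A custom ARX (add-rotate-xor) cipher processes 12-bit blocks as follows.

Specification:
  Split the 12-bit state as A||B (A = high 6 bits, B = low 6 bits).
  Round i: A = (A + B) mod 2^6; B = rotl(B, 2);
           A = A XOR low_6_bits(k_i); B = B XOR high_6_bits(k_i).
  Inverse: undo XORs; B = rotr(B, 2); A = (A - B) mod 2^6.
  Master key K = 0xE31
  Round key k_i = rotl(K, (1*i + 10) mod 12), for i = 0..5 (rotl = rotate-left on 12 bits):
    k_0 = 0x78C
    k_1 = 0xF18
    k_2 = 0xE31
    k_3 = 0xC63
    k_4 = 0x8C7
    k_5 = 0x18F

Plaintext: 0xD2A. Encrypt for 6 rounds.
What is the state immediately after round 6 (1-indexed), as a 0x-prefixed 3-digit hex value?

0x752

s_0 = plaintext = 0xD2A
s_1 = Round(s_0, k_0) = 0x4B4
s_2 = Round(s_1, k_1) = 0x7AF
s_3 = Round(s_2, k_2) = 0xF06
s_4 = Round(s_3, k_3) = 0x869
s_5 = Round(s_4, k_4) = 0x345
s_6 = Round(s_5, k_5) = 0x752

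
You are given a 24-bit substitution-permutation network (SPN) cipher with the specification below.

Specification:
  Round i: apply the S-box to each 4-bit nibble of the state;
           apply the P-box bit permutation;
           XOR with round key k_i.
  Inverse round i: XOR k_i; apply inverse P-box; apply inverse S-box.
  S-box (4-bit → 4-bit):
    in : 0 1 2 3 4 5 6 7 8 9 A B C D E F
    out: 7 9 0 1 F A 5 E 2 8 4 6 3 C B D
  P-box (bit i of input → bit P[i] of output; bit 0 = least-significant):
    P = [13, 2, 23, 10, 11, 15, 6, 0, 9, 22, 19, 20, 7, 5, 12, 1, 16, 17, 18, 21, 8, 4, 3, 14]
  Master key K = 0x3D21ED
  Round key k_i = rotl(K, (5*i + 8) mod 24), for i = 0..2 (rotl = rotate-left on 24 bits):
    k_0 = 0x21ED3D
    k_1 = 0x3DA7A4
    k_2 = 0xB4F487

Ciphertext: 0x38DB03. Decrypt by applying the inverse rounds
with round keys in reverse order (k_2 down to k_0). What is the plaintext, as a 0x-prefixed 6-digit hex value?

0x01ECE7

s_0 = ciphertext = 0x38DB03
s_1 = InvRound(s_0, k_2) = 0x3A3634
s_2 = InvRound(s_1, k_1) = 0xC06282
s_3 = InvRound(s_2, k_0) = 0x01ECE7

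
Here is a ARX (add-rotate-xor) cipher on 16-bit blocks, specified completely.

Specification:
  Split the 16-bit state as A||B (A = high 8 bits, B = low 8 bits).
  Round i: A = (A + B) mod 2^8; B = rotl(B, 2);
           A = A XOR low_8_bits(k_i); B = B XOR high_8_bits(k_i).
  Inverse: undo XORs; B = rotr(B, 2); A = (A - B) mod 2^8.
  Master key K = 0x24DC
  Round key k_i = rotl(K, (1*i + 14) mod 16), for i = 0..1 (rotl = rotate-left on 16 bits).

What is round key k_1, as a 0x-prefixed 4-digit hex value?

K = 0x24DC
k_0 = rotl(K, (1*0+14) mod 16) = rotl(K, 14) = 0x0937
k_1 = rotl(K, (1*1+14) mod 16) = rotl(K, 15) = 0x126E

0x126E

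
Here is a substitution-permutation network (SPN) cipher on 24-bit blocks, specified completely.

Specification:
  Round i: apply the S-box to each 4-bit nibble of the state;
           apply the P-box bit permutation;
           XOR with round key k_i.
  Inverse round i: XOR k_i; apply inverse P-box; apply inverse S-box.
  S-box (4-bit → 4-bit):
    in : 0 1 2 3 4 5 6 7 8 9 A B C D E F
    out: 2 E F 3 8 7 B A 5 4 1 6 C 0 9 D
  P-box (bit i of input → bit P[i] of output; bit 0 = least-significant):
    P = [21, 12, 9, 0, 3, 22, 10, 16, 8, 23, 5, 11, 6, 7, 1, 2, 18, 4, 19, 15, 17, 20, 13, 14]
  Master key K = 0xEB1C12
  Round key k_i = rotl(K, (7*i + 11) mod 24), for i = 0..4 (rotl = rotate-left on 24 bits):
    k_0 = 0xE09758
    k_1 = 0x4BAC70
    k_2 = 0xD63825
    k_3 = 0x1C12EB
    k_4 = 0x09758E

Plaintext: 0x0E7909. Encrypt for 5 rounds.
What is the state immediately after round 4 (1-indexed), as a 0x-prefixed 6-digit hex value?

s_0 = plaintext = 0x0E7909
s_1 = Round(s_0, k_0) = 0xB415FC
s_2 = Round(s_1, k_1) = 0xDA0BDF
s_3 = Round(s_2, k_2) = 0x723A84
s_4 = Round(s_3, k_3) = 0x00D732
s_5 = Round(s_4, k_4) = 0xF96F97

0x00D732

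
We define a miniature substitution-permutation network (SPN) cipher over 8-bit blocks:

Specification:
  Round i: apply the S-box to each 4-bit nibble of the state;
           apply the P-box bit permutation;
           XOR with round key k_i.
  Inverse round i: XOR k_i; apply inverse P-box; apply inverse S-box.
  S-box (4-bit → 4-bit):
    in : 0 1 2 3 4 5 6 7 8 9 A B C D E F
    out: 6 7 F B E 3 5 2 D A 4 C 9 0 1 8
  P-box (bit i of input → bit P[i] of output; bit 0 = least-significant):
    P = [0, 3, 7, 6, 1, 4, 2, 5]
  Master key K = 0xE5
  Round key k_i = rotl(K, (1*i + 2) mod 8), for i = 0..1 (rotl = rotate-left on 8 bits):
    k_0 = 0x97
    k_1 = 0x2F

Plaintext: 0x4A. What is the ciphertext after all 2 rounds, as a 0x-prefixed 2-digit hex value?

0x50

s_0 = plaintext = 0x4A
s_1 = Round(s_0, k_0) = 0x23
s_2 = Round(s_1, k_1) = 0x50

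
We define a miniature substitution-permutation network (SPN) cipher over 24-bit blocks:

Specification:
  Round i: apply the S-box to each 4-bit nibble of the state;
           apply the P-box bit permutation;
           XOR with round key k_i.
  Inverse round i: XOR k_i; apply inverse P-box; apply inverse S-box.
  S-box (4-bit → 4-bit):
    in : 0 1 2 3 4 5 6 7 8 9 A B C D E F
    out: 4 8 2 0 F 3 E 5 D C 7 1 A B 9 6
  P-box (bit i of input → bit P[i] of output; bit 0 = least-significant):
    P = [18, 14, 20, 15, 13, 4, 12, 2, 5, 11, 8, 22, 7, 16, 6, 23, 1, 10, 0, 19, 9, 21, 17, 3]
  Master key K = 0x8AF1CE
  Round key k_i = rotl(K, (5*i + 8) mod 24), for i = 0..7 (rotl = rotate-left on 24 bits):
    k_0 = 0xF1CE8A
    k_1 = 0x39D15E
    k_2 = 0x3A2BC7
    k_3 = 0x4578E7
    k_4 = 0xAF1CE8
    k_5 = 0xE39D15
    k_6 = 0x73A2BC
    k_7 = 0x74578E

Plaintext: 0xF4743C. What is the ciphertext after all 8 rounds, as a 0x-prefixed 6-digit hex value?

s_0 = plaintext = 0xF4743C
s_1 = Round(s_0, k_0) = 0x9B0369
s_2 = Round(s_1, k_1) = 0x2B4100
s_3 = Round(s_2, k_2) = 0xCB3B05
s_4 = Round(s_3, k_3) = 0x6128CD
s_5 = Round(s_4, k_4) = 0xC0DDD4
s_6 = Round(s_5, k_5) = 0x1675A8
s_7 = Round(s_6, k_6) = 0x6F1E45
s_8 = Round(s_7, k_7) = 0x9223B3

0x9223B3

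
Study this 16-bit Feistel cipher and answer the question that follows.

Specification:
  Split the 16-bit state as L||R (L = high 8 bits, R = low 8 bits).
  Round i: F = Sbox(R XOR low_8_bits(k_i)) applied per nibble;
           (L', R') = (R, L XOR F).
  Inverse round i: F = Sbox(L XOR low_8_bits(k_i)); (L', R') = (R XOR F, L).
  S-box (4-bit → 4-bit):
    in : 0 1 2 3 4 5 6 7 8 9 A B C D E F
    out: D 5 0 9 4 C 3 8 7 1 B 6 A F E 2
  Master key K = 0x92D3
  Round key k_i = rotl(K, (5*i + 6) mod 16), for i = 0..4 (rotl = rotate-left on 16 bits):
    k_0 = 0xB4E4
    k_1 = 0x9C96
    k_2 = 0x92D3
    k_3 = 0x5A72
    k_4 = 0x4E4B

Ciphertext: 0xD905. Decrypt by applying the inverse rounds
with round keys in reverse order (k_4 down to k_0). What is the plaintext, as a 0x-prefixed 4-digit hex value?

s_0 = ciphertext = 0xD905
s_1 = InvRound(s_0, k_4) = 0x15D9
s_2 = InvRound(s_1, k_3) = 0xE115
s_3 = InvRound(s_2, k_2) = 0x85E1
s_4 = InvRound(s_3, k_1) = 0xB885
s_5 = InvRound(s_4, k_0) = 0x4FB8

0x4FB8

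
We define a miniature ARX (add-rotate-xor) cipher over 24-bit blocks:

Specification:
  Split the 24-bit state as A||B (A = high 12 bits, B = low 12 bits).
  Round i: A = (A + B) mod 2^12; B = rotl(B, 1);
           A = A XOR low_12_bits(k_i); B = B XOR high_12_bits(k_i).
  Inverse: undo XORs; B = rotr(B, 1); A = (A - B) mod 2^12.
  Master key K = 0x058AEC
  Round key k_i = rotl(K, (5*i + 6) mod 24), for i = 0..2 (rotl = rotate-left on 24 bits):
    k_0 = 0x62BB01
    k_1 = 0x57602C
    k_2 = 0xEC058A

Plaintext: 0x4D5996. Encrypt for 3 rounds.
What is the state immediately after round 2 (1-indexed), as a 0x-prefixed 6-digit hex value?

0xA5CF7A

s_0 = plaintext = 0x4D5996
s_1 = Round(s_0, k_0) = 0x56A506
s_2 = Round(s_1, k_1) = 0xA5CF7A
s_3 = Round(s_2, k_2) = 0xC5C035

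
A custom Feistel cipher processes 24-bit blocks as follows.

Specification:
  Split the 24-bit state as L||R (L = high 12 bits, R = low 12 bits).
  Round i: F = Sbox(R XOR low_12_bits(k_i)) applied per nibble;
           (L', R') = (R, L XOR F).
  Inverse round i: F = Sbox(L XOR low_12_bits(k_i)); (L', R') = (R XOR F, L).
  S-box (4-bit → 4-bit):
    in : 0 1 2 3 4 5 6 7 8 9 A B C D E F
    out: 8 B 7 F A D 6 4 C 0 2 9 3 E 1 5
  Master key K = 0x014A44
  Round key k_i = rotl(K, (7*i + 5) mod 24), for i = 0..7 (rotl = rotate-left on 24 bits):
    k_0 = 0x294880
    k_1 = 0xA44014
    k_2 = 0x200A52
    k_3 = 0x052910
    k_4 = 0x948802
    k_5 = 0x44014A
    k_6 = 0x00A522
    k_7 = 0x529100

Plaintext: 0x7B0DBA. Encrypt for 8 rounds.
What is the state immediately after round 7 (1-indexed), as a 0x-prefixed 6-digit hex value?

0x694E8E

s_0 = plaintext = 0x7B0DBA
s_1 = Round(s_0, k_0) = 0xDBAA42
s_2 = Round(s_1, k_1) = 0xA42F6C
s_3 = Round(s_2, k_2) = 0xF6C7B3
s_4 = Round(s_3, k_3) = 0x7B3E43
s_5 = Round(s_4, k_4) = 0xE43118
s_6 = Round(s_5, k_5) = 0x118694
s_7 = Round(s_6, k_6) = 0x694E8E
s_8 = Round(s_7, k_7) = 0xE8E355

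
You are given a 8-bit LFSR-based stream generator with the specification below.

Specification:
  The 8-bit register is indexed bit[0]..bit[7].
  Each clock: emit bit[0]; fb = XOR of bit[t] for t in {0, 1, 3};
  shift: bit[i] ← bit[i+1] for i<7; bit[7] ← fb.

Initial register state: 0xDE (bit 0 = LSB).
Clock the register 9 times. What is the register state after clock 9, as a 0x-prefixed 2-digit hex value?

0x75

reg_0 = 0xDE
clock 1: out=0, reg = 0x6F
clock 2: out=1, reg = 0xB7
clock 3: out=1, reg = 0x5B
clock 4: out=1, reg = 0xAD
clock 5: out=1, reg = 0x56
clock 6: out=0, reg = 0xAB
clock 7: out=1, reg = 0xD5
clock 8: out=1, reg = 0xEA
clock 9: out=0, reg = 0x75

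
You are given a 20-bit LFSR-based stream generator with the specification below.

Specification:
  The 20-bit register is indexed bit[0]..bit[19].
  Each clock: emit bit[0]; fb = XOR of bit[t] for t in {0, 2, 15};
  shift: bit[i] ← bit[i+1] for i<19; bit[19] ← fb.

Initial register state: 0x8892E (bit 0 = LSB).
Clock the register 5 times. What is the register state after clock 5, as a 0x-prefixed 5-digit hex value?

reg_0 = 0x8892E
clock 1: out=0, reg = 0x44497
clock 2: out=1, reg = 0x2224B
clock 3: out=1, reg = 0x91125
clock 4: out=1, reg = 0x48892
clock 5: out=0, reg = 0xA4449

0xA4449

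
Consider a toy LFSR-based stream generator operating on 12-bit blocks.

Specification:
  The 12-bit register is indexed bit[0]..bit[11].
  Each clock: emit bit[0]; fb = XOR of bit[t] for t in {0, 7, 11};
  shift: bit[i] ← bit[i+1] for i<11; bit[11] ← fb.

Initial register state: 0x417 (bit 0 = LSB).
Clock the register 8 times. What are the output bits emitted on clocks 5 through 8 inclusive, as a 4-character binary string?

1000

reg_0 = 0x417
clock 1: out=1, reg = 0xA0B
clock 2: out=1, reg = 0x505
clock 3: out=1, reg = 0xA82
clock 4: out=0, reg = 0x541
clock 5: out=1, reg = 0xAA0
clock 6: out=0, reg = 0x550
clock 7: out=0, reg = 0x2A8
clock 8: out=0, reg = 0x954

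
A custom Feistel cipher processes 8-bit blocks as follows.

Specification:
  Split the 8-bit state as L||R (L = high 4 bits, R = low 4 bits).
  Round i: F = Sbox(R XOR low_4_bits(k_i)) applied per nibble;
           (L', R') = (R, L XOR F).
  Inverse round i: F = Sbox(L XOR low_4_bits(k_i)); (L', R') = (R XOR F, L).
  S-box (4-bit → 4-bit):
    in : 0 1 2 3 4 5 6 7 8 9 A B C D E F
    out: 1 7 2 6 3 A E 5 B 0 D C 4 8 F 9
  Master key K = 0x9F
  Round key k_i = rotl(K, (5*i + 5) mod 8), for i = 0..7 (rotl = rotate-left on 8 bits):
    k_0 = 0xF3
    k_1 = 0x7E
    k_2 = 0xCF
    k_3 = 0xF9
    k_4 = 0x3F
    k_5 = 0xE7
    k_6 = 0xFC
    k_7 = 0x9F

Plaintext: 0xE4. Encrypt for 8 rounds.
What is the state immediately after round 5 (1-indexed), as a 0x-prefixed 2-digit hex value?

s_0 = plaintext = 0xE4
s_1 = Round(s_0, k_0) = 0x4B
s_2 = Round(s_1, k_1) = 0xBE
s_3 = Round(s_2, k_2) = 0xEC
s_4 = Round(s_3, k_3) = 0xC4
s_5 = Round(s_4, k_4) = 0x40
s_6 = Round(s_5, k_5) = 0x01
s_7 = Round(s_6, k_6) = 0x18
s_8 = Round(s_7, k_7) = 0x84

0x40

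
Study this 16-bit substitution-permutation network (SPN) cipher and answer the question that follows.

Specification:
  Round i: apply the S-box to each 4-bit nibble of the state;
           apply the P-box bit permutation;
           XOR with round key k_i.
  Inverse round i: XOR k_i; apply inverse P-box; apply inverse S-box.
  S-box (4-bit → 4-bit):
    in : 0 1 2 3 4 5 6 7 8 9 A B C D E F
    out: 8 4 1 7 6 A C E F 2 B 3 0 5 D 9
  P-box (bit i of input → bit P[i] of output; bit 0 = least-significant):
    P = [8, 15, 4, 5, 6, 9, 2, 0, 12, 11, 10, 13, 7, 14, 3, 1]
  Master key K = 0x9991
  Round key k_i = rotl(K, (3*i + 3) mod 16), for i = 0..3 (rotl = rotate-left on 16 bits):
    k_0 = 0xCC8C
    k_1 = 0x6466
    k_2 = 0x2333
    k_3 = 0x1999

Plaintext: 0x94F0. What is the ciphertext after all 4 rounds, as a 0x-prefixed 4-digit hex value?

s_0 = plaintext = 0x94F0
s_1 = Round(s_0, k_0) = 0x80ED
s_2 = Round(s_1, k_1) = 0x05B9
s_3 = Round(s_2, k_2) = 0x8971
s_4 = Round(s_3, k_3) = 0x5306

0x5306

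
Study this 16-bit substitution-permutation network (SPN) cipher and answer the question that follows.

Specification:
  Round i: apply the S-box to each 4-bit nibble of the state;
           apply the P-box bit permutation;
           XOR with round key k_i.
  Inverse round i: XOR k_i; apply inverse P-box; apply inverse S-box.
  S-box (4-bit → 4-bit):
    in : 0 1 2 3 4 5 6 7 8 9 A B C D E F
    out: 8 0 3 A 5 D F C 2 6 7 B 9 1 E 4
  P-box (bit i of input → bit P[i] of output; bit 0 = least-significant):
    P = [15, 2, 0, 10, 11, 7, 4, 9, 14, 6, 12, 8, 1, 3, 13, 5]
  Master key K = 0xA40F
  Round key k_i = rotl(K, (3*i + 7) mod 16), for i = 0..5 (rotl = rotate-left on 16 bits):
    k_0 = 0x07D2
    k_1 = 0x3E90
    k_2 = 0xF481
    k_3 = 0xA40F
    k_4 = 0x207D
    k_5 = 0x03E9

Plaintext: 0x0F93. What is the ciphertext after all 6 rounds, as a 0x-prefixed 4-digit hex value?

0x0207

s_0 = plaintext = 0x0F93
s_1 = Round(s_0, k_0) = 0x1366
s_2 = Round(s_1, k_1) = 0xB145
s_3 = Round(s_2, k_2) = 0x78BA
s_4 = Round(s_3, k_3) = 0x0EEA
s_5 = Round(s_4, k_4) = 0xB388
s_6 = Round(s_5, k_5) = 0x0207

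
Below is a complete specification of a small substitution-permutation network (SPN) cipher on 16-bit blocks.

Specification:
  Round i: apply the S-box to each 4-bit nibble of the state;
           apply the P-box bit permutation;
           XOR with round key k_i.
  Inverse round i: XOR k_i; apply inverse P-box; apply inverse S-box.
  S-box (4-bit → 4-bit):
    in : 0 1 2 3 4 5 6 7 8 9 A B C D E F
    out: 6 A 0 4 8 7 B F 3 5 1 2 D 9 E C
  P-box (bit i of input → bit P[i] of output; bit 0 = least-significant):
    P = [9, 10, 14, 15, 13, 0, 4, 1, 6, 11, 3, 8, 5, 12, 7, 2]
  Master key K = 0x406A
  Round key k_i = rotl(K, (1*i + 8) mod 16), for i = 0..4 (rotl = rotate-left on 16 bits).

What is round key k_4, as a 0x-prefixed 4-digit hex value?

K = 0x406A
k_0 = rotl(K, (1*0+8) mod 16) = rotl(K, 8) = 0x6A40
k_1 = rotl(K, (1*1+8) mod 16) = rotl(K, 9) = 0xD480
k_2 = rotl(K, (1*2+8) mod 16) = rotl(K, 10) = 0xA901
k_3 = rotl(K, (1*3+8) mod 16) = rotl(K, 11) = 0x5203
k_4 = rotl(K, (1*4+8) mod 16) = rotl(K, 12) = 0xA406

0xA406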